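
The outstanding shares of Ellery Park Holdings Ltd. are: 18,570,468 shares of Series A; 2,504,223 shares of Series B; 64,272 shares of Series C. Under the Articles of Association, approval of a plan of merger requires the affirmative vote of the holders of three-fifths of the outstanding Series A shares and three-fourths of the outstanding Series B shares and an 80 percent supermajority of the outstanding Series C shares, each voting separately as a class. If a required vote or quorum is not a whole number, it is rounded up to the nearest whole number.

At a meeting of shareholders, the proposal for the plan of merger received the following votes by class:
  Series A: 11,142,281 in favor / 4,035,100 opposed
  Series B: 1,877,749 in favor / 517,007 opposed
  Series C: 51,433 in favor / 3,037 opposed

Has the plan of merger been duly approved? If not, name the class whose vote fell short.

Series A: 3/5 of 18570468 = 11142280.80, rounded up to 11142281; 11,142,281 required, 11,142,281 in favor — approved.
Series B: 3/4 of 2504223 = 1878167.25, rounded up to 1878168; 1,878,168 required, 1,877,749 in favor — not approved.
Series C: 4/5 of 64272 = 51417.60, rounded up to 51418; 51,418 required, 51,433 in favor — approved.

Not approved — the Series B shares did not give the required vote.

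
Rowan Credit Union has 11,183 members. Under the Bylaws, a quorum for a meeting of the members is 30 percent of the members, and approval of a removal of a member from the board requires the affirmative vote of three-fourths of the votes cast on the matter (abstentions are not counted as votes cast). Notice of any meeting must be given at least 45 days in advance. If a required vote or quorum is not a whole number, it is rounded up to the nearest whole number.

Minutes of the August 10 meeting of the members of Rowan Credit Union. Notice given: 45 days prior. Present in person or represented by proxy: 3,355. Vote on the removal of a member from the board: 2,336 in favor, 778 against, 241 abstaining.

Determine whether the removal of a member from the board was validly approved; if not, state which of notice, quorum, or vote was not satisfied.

Valid — all requirements satisfied.

Notice: 45 days given; 45 required. Satisfied.
Quorum: 30% of 11,183 = 3,354.90, rounded up to 3,355; 3,355 present. Satisfied.
Vote: requires three-fourths of the votes cast (3,355 − 241 abstaining = 3,114); 3/4 of 3114 = 2335.50, rounded up to 2336, so 2,336 needed; 2,336 in favor. Satisfied.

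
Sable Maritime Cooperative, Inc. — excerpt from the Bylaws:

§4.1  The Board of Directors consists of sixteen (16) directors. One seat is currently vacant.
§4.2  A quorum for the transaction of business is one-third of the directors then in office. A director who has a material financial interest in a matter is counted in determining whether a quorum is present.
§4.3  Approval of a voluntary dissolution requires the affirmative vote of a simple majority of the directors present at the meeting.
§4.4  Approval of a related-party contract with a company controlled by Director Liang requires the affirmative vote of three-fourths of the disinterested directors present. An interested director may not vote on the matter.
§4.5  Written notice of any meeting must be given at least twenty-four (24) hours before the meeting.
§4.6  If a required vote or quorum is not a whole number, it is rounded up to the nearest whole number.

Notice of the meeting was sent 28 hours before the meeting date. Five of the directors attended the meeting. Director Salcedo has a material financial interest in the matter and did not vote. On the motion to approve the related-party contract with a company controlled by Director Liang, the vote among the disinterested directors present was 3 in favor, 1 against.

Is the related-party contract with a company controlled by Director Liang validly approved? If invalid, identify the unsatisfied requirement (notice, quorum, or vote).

Valid — all requirements satisfied.

Notice: 28 hours given; 24 required (28 ≥ 24). Satisfied.
Quorum: 5 present (interested directors count toward quorum); quorum is 5. Satisfied.
Vote: the related-party contract with a company controlled by Director Liang requires three-fourths of the disinterested directors present (5 − 1 = 4). 3/4 of 4 = 3, so 3 affirmative votes are needed; 3 voted in favor. Satisfied.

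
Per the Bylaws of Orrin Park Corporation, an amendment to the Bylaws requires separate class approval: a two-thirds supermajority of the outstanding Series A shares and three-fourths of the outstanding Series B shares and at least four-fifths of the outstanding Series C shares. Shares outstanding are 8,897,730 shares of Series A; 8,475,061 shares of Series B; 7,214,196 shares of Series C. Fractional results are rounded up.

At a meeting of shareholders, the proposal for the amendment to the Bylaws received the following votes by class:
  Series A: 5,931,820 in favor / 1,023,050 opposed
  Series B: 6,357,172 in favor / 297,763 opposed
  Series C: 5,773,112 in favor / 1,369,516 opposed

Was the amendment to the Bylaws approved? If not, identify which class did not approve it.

Series A: 2/3 of 8897730 = 5931820; 5,931,820 required, 5,931,820 in favor — approved.
Series B: 3/4 of 8475061 = 6356295.75, rounded up to 6356296; 6,356,296 required, 6,357,172 in favor — approved.
Series C: 4/5 of 7214196 = 5771356.80, rounded up to 5771357; 5,771,357 required, 5,773,112 in favor — approved.

Approved — every class gave the required vote.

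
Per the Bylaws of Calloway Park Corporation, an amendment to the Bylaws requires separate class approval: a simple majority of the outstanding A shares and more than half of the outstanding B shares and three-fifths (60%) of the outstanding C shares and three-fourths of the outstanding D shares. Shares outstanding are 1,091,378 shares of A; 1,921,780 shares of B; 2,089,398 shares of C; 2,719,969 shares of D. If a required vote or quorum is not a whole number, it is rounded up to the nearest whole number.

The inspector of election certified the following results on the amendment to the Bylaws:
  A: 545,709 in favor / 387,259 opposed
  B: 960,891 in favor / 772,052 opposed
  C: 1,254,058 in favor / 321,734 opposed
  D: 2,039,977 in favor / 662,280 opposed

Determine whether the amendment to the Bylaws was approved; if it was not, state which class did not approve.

Approved — every class gave the required vote.

A: a majority of 1091378 is 545690; 545,690 required, 545,709 in favor — approved.
B: a majority of 1921780 is 960891; 960,891 required, 960,891 in favor — approved.
C: 3/5 of 2089398 = 1253638.80, rounded up to 1253639; 1,253,639 required, 1,254,058 in favor — approved.
D: 3/4 of 2719969 = 2039976.75, rounded up to 2039977; 2,039,977 required, 2,039,977 in favor — approved.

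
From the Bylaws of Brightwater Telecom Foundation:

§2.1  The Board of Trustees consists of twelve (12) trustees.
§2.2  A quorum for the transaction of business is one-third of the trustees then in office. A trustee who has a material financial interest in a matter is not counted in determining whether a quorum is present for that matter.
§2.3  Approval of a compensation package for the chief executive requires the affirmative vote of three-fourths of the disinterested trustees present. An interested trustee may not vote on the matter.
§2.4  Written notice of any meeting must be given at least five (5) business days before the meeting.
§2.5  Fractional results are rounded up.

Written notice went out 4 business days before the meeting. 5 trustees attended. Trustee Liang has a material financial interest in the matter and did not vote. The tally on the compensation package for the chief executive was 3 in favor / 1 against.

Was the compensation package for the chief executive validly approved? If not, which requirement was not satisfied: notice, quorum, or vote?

Notice: 4 business days given; 5 required (4 < 5). Not satisfied.
Quorum: 5 present, but the 1 interested trustee does not count, leaving 4. Quorum is 4. Satisfied.
Vote: the compensation package for the chief executive requires three-fourths of the disinterested trustees present (5 − 1 = 4). 3/4 of 4 = 3, so 3 affirmative votes are needed; 3 voted in favor. Satisfied.

Invalid — notice requirement not satisfied.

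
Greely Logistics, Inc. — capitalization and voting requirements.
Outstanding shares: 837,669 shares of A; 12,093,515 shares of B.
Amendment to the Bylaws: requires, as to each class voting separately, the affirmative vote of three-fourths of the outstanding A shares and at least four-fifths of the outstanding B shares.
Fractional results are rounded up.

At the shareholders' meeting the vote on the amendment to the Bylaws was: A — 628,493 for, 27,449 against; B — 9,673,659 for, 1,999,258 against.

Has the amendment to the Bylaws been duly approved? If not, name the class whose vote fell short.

Not approved — the B shares did not give the required vote.

A: 3/4 of 837669 = 628251.75, rounded up to 628252; 628,252 required, 628,493 in favor — approved.
B: 4/5 of 12093515 = 9674812; 9,674,812 required, 9,673,659 in favor — not approved.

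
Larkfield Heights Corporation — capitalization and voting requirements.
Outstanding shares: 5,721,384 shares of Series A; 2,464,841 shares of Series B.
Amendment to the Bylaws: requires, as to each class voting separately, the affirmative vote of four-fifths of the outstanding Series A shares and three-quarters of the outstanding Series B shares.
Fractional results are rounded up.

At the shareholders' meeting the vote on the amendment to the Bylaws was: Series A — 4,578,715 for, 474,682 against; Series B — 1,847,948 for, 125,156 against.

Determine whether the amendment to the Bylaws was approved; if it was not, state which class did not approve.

Not approved — the Series B shares did not give the required vote.

Series A: 4/5 of 5721384 = 4577107.20, rounded up to 4577108; 4,577,108 required, 4,578,715 in favor — approved.
Series B: 3/4 of 2464841 = 1848630.75, rounded up to 1848631; 1,848,631 required, 1,847,948 in favor — not approved.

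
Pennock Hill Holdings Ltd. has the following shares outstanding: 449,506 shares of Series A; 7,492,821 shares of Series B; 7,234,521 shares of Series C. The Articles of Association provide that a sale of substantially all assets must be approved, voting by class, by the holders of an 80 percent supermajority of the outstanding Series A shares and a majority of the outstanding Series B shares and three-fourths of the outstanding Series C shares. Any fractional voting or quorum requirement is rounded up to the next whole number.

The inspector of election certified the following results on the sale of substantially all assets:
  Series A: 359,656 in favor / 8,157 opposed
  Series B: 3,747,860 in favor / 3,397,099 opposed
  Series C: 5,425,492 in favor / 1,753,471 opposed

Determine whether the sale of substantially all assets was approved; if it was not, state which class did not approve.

Not approved — the Series C shares did not give the required vote.

Series A: 4/5 of 449506 = 359604.80, rounded up to 359605; 359,605 required, 359,656 in favor — approved.
Series B: a majority of 7492821 is 3746411; 3,746,411 required, 3,747,860 in favor — approved.
Series C: 3/4 of 7234521 = 5425890.75, rounded up to 5425891; 5,425,891 required, 5,425,492 in favor — not approved.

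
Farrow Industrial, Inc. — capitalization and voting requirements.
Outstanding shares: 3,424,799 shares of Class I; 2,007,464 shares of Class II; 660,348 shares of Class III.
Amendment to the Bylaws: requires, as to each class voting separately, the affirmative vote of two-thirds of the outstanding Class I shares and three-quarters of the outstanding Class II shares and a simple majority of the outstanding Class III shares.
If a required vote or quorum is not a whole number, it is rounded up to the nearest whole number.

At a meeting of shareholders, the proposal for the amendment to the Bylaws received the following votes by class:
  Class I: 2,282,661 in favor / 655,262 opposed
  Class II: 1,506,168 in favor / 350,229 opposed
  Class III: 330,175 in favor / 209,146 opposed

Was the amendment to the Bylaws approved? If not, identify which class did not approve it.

Class I: 2/3 of 3424799 = 2283199.33, rounded up to 2283200; 2,283,200 required, 2,282,661 in favor — not approved.
Class II: 3/4 of 2007464 = 1505598; 1,505,598 required, 1,506,168 in favor — approved.
Class III: a majority of 660348 is 330175; 330,175 required, 330,175 in favor — approved.

Not approved — the Class I shares did not give the required vote.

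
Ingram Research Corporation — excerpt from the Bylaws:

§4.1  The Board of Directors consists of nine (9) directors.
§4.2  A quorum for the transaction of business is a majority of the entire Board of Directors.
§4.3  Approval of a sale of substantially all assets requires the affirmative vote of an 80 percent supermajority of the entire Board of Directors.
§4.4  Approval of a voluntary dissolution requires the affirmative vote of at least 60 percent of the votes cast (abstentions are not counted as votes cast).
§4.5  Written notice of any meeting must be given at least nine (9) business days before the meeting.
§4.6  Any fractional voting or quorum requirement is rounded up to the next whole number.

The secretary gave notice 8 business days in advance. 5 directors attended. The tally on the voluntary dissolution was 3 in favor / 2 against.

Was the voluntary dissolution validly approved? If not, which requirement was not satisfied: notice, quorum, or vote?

Invalid — notice requirement not satisfied.

Notice: 8 business days given; 9 required (8 < 9). Not satisfied.
Quorum: 5 present; quorum is 5. Satisfied.
Vote: the voluntary dissolution requires three-fifths of the votes cast (5). 3/5 of 5 = 3, so 3 affirmative votes are needed; 3 voted in favor. Satisfied.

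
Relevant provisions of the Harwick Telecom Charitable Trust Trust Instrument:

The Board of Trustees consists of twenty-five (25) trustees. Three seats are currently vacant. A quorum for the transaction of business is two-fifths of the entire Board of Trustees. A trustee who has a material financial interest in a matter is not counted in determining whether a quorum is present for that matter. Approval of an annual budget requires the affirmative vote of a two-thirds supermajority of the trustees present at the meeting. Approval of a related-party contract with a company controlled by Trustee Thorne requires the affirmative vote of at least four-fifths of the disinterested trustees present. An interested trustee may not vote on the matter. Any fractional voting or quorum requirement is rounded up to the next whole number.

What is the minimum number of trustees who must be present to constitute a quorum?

2/5 of 25 = 10.

10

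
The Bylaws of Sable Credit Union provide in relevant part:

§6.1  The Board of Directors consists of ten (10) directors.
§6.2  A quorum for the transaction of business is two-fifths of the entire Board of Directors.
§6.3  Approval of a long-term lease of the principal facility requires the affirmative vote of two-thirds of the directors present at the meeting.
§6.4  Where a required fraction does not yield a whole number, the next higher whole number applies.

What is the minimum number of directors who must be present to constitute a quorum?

4

2/5 of 10 = 4.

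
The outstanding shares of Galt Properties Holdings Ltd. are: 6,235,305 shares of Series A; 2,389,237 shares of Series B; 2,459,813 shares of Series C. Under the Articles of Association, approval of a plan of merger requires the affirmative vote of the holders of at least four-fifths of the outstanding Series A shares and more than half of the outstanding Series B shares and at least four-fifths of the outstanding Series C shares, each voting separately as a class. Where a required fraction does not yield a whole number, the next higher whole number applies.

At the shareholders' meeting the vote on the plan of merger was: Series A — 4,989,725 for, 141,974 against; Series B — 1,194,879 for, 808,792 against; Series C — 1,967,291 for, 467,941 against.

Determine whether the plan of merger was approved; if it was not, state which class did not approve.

Series A: 4/5 of 6235305 = 4988244; 4,988,244 required, 4,989,725 in favor — approved.
Series B: a majority of 2389237 is 1194619; 1,194,619 required, 1,194,879 in favor — approved.
Series C: 4/5 of 2459813 = 1967850.40, rounded up to 1967851; 1,967,851 required, 1,967,291 in favor — not approved.

Not approved — the Series C shares did not give the required vote.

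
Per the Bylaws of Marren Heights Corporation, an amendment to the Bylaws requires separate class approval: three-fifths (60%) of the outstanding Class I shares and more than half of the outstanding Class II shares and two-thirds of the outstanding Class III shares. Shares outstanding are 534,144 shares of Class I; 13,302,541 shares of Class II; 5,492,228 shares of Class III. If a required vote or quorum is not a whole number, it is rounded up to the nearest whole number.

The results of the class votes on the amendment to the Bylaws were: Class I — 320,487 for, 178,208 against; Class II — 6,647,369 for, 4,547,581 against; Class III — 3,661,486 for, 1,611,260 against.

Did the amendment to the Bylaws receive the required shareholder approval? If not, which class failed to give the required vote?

Class I: 3/5 of 534144 = 320486.40, rounded up to 320487; 320,487 required, 320,487 in favor — approved.
Class II: a majority of 13302541 is 6651271; 6,651,271 required, 6,647,369 in favor — not approved.
Class III: 2/3 of 5492228 = 3661485.33, rounded up to 3661486; 3,661,486 required, 3,661,486 in favor — approved.

Not approved — the Class II shares did not give the required vote.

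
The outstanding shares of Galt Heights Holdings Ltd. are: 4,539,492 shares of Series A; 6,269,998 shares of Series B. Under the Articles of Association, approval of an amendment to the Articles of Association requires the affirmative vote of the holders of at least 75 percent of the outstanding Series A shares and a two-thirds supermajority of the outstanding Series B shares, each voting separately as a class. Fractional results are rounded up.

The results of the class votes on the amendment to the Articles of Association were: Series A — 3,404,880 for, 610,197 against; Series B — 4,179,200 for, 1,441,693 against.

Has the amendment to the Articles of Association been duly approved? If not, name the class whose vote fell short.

Series A: 3/4 of 4539492 = 3404619; 3,404,619 required, 3,404,880 in favor — approved.
Series B: 2/3 of 6269998 = 4179998.67, rounded up to 4179999; 4,179,999 required, 4,179,200 in favor — not approved.

Not approved — the Series B shares did not give the required vote.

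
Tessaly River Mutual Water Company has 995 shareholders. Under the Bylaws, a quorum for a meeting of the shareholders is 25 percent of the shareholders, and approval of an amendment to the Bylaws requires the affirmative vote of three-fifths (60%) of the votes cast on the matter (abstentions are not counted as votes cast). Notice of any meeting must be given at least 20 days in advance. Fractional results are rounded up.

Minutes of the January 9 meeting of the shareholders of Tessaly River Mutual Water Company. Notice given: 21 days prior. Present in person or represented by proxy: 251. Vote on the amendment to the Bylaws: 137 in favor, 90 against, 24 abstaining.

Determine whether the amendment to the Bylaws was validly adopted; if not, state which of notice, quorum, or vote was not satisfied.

Notice: 21 days given; 20 required. Satisfied.
Quorum: 25% of 995 = 248.75, rounded up to 249; 251 present. Satisfied.
Vote: requires three-fifths of the votes cast (251 − 24 abstaining = 227); 3/5 of 227 = 136.20, rounded up to 137, so 137 needed; 137 in favor. Satisfied.

Valid — all requirements satisfied.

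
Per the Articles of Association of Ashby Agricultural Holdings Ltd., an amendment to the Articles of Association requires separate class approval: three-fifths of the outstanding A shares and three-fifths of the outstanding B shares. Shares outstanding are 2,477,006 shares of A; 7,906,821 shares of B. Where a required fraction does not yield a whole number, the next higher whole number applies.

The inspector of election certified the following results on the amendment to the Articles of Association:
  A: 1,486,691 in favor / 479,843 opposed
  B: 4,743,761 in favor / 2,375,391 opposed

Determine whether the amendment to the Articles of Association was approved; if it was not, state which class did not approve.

Not approved — the B shares did not give the required vote.

A: 3/5 of 2477006 = 1486203.60, rounded up to 1486204; 1,486,204 required, 1,486,691 in favor — approved.
B: 3/5 of 7906821 = 4744092.60, rounded up to 4744093; 4,744,093 required, 4,743,761 in favor — not approved.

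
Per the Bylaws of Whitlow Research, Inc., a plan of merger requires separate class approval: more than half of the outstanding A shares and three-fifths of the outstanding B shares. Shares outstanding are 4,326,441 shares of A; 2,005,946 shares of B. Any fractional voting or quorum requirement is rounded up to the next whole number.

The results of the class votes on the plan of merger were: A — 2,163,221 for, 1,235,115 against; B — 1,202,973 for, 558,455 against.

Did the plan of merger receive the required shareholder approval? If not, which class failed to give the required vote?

Not approved — the B shares did not give the required vote.

A: a majority of 4326441 is 2163221; 2,163,221 required, 2,163,221 in favor — approved.
B: 3/5 of 2005946 = 1203567.60, rounded up to 1203568; 1,203,568 required, 1,202,973 in favor — not approved.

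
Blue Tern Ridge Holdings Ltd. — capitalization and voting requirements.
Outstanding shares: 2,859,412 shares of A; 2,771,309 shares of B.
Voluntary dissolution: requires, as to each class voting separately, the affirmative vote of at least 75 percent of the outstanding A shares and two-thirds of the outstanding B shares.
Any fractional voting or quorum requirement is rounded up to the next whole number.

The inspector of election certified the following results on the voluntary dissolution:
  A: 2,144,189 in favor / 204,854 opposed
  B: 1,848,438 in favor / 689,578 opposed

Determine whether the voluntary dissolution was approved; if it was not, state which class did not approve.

A: 3/4 of 2859412 = 2144559; 2,144,559 required, 2,144,189 in favor — not approved.
B: 2/3 of 2771309 = 1847539.33, rounded up to 1847540; 1,847,540 required, 1,848,438 in favor — approved.

Not approved — the A shares did not give the required vote.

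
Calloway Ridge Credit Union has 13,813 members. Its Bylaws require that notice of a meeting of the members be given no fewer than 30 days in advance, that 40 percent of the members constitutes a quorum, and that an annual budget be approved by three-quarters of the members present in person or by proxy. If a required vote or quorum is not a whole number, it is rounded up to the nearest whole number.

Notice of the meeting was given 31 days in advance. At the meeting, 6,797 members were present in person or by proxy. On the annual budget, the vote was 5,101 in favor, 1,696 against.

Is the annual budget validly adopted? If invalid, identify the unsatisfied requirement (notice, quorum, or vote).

Valid — all requirements satisfied.

Notice: 31 days given; 30 required. Satisfied.
Quorum: 40% of 13,813 = 5,525.20, rounded up to 5,526; 6,797 present. Satisfied.
Vote: requires three-fourths of those present (6,797); 3/4 of 6797 = 5097.75, rounded up to 5098, so 5,098 needed; 5,101 in favor. Satisfied.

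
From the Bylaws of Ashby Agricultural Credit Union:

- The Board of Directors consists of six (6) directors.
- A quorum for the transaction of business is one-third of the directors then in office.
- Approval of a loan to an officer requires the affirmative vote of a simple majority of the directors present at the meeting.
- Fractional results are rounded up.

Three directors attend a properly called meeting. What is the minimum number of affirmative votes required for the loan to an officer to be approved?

2

The loan to an officer requires a majority of the directors present (3).
A majority of 3 is 2.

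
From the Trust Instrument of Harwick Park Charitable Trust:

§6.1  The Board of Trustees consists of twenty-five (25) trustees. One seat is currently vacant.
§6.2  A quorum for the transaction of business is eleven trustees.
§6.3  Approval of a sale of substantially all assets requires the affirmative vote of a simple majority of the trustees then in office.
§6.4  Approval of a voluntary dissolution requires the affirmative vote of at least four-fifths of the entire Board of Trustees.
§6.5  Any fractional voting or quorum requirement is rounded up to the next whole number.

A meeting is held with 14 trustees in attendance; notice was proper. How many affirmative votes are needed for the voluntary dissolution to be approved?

The voluntary dissolution requires four-fifths of the entire Board of Trustees (25).
4/5 of 25 = 20.
(Only 14 can vote, so the voluntary dissolution cannot pass at this meeting, but the required vote is still 20.)

20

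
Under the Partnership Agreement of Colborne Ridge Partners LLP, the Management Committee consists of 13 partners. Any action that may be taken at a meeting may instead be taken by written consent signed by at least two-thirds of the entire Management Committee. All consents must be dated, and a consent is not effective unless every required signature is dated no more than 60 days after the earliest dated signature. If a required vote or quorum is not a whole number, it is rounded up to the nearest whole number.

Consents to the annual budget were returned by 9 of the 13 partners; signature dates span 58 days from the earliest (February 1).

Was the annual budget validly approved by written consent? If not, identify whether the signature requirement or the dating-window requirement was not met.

Signatures required: at least two-thirds of 13 — 2/3 of 13 = 8.67, rounded up to 9, so 9 needed; 9 signed. Sufficient.
Dating window: the latest signature is 58 days after the earliest; the limit is 60 days. Within the window.

Effective — both the signature and dating-window requirements are satisfied.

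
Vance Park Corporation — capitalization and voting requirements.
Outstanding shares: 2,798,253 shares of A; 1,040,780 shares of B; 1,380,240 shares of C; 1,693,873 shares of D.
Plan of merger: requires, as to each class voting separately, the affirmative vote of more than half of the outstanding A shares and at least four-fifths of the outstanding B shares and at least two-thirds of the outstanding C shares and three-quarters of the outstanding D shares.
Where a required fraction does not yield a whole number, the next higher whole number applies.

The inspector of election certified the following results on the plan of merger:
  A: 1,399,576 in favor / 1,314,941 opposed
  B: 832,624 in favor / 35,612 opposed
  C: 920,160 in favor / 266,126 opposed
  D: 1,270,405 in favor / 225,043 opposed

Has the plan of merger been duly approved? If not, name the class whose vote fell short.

Approved — every class gave the required vote.

A: a majority of 2798253 is 1399127; 1,399,127 required, 1,399,576 in favor — approved.
B: 4/5 of 1040780 = 832624; 832,624 required, 832,624 in favor — approved.
C: 2/3 of 1380240 = 920160; 920,160 required, 920,160 in favor — approved.
D: 3/4 of 1693873 = 1270404.75, rounded up to 1270405; 1,270,405 required, 1,270,405 in favor — approved.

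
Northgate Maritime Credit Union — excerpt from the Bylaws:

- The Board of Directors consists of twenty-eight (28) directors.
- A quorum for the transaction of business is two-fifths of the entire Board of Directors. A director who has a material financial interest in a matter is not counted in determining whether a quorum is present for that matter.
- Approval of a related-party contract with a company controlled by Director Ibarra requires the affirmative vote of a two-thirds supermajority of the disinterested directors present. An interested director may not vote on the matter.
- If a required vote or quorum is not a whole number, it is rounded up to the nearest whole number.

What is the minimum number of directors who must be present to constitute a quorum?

2/5 of 28 = 11.20, rounded up to 12.

12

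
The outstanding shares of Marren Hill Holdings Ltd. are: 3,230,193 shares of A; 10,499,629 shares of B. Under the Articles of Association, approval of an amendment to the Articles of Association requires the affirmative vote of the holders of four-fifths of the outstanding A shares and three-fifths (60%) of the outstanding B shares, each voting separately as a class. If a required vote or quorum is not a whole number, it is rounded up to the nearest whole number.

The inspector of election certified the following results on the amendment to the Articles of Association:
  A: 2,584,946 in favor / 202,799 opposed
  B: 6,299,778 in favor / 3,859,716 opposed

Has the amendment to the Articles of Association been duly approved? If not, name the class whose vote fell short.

A: 4/5 of 3230193 = 2584154.40, rounded up to 2584155; 2,584,155 required, 2,584,946 in favor — approved.
B: 3/5 of 10499629 = 6299777.40, rounded up to 6299778; 6,299,778 required, 6,299,778 in favor — approved.

Approved — every class gave the required vote.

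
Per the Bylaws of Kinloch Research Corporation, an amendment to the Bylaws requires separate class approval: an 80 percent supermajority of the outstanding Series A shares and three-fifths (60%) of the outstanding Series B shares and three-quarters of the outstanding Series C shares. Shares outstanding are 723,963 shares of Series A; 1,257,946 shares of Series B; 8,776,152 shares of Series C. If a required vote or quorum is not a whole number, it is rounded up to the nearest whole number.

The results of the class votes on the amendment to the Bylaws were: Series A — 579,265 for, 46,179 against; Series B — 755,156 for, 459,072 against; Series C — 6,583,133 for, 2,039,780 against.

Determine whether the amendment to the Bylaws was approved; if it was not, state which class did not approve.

Series A: 4/5 of 723963 = 579170.40, rounded up to 579171; 579,171 required, 579,265 in favor — approved.
Series B: 3/5 of 1257946 = 754767.60, rounded up to 754768; 754,768 required, 755,156 in favor — approved.
Series C: 3/4 of 8776152 = 6582114; 6,582,114 required, 6,583,133 in favor — approved.

Approved — every class gave the required vote.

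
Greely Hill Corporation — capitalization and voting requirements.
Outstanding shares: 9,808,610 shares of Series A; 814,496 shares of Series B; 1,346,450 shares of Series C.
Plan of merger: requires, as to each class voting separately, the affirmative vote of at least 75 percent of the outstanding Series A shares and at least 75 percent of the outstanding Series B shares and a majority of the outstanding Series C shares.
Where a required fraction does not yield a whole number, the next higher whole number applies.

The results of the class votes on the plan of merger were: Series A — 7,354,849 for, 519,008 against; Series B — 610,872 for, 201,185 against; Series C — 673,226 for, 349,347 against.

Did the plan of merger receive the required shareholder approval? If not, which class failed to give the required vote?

Not approved — the Series A shares did not give the required vote.

Series A: 3/4 of 9808610 = 7356457.50, rounded up to 7356458; 7,356,458 required, 7,354,849 in favor — not approved.
Series B: 3/4 of 814496 = 610872; 610,872 required, 610,872 in favor — approved.
Series C: a majority of 1346450 is 673226; 673,226 required, 673,226 in favor — approved.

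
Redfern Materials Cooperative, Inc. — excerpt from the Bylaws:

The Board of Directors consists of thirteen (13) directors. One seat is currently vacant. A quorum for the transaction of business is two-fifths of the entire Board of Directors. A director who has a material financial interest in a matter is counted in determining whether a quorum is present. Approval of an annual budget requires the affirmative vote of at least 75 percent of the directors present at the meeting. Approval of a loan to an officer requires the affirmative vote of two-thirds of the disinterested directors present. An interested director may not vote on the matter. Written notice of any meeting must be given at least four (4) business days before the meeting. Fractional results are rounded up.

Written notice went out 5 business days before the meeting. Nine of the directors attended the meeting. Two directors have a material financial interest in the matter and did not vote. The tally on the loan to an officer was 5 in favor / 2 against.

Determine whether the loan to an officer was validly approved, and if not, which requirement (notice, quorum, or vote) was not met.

Notice: 5 business days given; 4 required (5 ≥ 4). Satisfied.
Quorum: 9 present (interested directors count toward quorum); quorum is 6. Satisfied.
Vote: the loan to an officer requires two-thirds of the disinterested directors present (9 − 2 = 7). 2/3 of 7 = 4.67, rounded up to 5, so 5 affirmative votes are needed; 5 voted in favor. Satisfied.

Valid — all requirements satisfied.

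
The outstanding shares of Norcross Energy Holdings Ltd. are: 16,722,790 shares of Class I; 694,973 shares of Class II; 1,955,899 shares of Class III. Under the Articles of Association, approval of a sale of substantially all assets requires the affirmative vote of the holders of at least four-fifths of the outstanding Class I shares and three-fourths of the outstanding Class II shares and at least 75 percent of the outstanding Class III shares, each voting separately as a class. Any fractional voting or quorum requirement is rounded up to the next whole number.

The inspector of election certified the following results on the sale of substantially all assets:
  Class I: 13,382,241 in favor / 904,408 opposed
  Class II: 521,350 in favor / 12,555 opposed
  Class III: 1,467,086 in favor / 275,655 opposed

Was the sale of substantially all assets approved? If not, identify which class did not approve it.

Class I: 4/5 of 16722790 = 13378232; 13,378,232 required, 13,382,241 in favor — approved.
Class II: 3/4 of 694973 = 521229.75, rounded up to 521230; 521,230 required, 521,350 in favor — approved.
Class III: 3/4 of 1955899 = 1466924.25, rounded up to 1466925; 1,466,925 required, 1,467,086 in favor — approved.

Approved — every class gave the required vote.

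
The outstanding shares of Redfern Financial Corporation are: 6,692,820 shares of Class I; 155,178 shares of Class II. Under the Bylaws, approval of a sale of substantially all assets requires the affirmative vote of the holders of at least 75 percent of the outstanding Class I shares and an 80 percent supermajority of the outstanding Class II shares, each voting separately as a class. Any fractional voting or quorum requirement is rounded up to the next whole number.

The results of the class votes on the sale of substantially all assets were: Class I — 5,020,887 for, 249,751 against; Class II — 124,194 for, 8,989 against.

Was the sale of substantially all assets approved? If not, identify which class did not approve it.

Approved — every class gave the required vote.

Class I: 3/4 of 6692820 = 5019615; 5,019,615 required, 5,020,887 in favor — approved.
Class II: 4/5 of 155178 = 124142.40, rounded up to 124143; 124,143 required, 124,194 in favor — approved.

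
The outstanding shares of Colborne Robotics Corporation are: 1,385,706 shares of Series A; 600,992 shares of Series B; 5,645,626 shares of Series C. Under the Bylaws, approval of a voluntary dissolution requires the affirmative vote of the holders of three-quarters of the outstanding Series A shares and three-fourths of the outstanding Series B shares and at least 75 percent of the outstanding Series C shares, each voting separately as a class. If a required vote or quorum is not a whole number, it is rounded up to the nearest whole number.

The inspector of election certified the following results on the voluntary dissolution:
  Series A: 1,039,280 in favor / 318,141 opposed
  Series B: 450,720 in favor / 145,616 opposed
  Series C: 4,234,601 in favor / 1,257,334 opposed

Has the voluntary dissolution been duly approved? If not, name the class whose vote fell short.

Not approved — the Series B shares did not give the required vote.

Series A: 3/4 of 1385706 = 1039279.50, rounded up to 1039280; 1,039,280 required, 1,039,280 in favor — approved.
Series B: 3/4 of 600992 = 450744; 450,744 required, 450,720 in favor — not approved.
Series C: 3/4 of 5645626 = 4234219.50, rounded up to 4234220; 4,234,220 required, 4,234,601 in favor — approved.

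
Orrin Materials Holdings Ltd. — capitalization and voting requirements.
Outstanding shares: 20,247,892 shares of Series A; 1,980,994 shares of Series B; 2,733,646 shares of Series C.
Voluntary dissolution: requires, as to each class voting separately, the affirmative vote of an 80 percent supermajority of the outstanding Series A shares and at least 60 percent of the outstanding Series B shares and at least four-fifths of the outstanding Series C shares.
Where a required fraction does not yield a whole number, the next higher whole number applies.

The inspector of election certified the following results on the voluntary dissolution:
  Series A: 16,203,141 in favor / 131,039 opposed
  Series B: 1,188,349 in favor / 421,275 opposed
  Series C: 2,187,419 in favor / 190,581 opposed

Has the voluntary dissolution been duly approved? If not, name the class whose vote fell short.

Not approved — the Series B shares did not give the required vote.

Series A: 4/5 of 20247892 = 16198313.60, rounded up to 16198314; 16,198,314 required, 16,203,141 in favor — approved.
Series B: 3/5 of 1980994 = 1188596.40, rounded up to 1188597; 1,188,597 required, 1,188,349 in favor — not approved.
Series C: 4/5 of 2733646 = 2186916.80, rounded up to 2186917; 2,186,917 required, 2,187,419 in favor — approved.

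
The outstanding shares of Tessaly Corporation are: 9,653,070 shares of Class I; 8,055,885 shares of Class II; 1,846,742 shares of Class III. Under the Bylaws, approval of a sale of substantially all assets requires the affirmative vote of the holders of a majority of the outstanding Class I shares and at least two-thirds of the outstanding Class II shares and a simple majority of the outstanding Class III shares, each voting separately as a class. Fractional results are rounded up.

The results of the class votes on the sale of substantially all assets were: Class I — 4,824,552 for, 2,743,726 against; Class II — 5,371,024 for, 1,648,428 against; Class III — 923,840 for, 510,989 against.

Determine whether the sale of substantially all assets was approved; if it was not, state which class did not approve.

Class I: a majority of 9653070 is 4826536; 4,826,536 required, 4,824,552 in favor — not approved.
Class II: 2/3 of 8055885 = 5370590; 5,370,590 required, 5,371,024 in favor — approved.
Class III: a majority of 1846742 is 923372; 923,372 required, 923,840 in favor — approved.

Not approved — the Class I shares did not give the required vote.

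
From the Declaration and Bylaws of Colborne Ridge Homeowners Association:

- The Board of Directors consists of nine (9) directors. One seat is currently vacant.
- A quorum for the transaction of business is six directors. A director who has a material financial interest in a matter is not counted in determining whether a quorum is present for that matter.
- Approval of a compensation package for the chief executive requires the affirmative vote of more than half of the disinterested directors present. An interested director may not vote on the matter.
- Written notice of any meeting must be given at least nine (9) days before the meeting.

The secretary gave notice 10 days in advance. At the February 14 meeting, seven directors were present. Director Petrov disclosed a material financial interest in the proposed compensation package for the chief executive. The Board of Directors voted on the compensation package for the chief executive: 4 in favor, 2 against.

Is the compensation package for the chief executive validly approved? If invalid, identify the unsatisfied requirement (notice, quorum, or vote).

Valid — all requirements satisfied.

Notice: 10 days given; 9 required (10 ≥ 9). Satisfied.
Quorum: 7 present, but the 1 interested director does not count, leaving 6. Quorum is 6. Satisfied.
Vote: the compensation package for the chief executive requires a majority of the disinterested directors present (7 − 1 = 6). A majority of 6 is 4, so 4 affirmative votes are needed; 4 voted in favor. Satisfied.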